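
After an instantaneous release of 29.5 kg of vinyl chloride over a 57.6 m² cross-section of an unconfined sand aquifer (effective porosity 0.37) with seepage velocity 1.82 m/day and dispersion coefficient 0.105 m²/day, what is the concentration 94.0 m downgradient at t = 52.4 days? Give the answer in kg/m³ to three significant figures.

0.153 kg/m³

For an instantaneous plane source, C(x,t) = M/(n_e·A·√(4πDt)) · exp(−(x−vt)²/(4Dt)), with n_e·A the pore (flow) area.
Plume center vt = 1.82 × 52.4 = 95.368 m, so the well at 94.0 m is 1.368 m upgradient of the peak.
√(4πDt) = 8.315 m, giving peak height M/(n_e·A·√(4πDt)) = 29.5/(0.37 × 57.6 × 8.315) = 0.1665 kg/m³.
(x−vt)²/(4Dt) = (-1.368)²/(4 × 0.105 × 52.4) = 0.08503; exp(−0.08503) = 0.9185.
C = 0.1665 × 0.9185 = 0.153 kg/m³.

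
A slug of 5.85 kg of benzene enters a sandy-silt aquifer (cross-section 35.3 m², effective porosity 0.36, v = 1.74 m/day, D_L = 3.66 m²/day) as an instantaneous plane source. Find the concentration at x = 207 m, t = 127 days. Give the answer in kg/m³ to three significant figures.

For an instantaneous plane source, C(x,t) = M/(n_e·A·√(4πDt)) · exp(−(x−vt)²/(4Dt)), with n_e·A the pore (flow) area.
Plume center vt = 1.74 × 127 = 220.98 m, so the well at 207 m is 13.98 m upgradient of the peak.
√(4πDt) = 76.43 m, giving peak height M/(n_e·A·√(4πDt)) = 5.85/(0.36 × 35.3 × 76.43) = 0.006023 kg/m³.
(x−vt)²/(4Dt) = (-13.98)²/(4 × 3.66 × 127) = 0.1051; exp(−0.1051) = 0.9002.
C = 0.006023 × 0.9002 = 0.00542 kg/m³.

0.00542 kg/m³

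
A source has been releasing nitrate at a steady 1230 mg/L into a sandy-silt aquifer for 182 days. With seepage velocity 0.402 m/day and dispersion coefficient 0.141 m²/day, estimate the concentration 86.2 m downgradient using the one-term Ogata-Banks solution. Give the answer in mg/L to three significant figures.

42.3 mg/L

For a continuous step input, C/C₀ ≈ ½·erfc((x−vt)/(2√(Dt))).
vt = 0.402 × 182 = 73.164 m and 2√(Dt) = 2√(0.141 × 182) = 10.13 m.
Argument (x−vt)/(2√(Dt)) = (86.2 − 73.164)/10.13 = 1.287; ½·erfc(1.287) = 0.03437.
C = 1230 × 0.03437 = 42.3 mg/L.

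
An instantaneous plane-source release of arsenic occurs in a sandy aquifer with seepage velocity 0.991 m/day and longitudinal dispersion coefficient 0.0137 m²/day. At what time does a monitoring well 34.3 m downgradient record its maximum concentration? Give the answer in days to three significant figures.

For the 1D instantaneous-source solution, setting ∂C/∂t = 0 at fixed x gives v²t² + 2Dt − x² = 0, so t = (√(D² + v²x²) − D)/v².
√(D² + v²x²) = √(0.0137² + 0.991² × 34.3²) = 33.99; v² = 0.982081.
t = (33.99 − 0.0137)/0.982081 = 34.6 days (vs. the pure-advection estimate x/v = 34.6 d).

34.6 days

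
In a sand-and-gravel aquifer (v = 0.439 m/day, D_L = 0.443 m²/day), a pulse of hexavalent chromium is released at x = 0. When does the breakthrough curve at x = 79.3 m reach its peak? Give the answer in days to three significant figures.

178 days

For the 1D instantaneous-source solution, setting ∂C/∂t = 0 at fixed x gives v²t² + 2Dt − x² = 0, so t = (√(D² + v²x²) − D)/v².
√(D² + v²x²) = √(0.443² + 0.439² × 79.3²) = 34.82; v² = 0.192721.
t = (34.82 − 0.443)/0.192721 = 178 days (vs. the pure-advection estimate x/v = 181 d).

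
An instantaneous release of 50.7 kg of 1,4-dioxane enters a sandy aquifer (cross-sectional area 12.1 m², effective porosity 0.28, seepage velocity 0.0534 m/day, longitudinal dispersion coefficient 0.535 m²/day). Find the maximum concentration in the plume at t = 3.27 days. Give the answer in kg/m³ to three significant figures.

3.19 kg/m³

The peak of an instantaneous 1D plume sits at x = vt; there the Gaussian factor is 1 and C_max = M/(n_e·A·√(4πDt)), where n_e·A is the pore area the mass is dissolved in.
√(4πDt) = √(4π × 0.535 × 3.27) = 4.689 m, so C_max = 50.7/(0.28 × 12.1 × 4.689) = 3.19 kg/m³.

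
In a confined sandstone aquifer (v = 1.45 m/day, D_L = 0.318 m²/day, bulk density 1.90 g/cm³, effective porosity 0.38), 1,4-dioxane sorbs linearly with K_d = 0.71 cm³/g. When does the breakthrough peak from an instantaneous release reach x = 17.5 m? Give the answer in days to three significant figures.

54.2 days

Retardation factor R = 1 + ρ_b·K_d/n = 1 + 1.90 × 0.71/0.38 = 4.550.
Sorption retards both mechanisms: v_R = v/R = 0.3187 m/day, D_R = D/R = 0.06989 m²/day.
Peak time from v_R²t² + 2D_R t − x² = 0: t = (√(D_R² + v_R²x²) − D_R)/v_R².
√(D_R² + v_R²x²) = √(0.06989² + 0.3187² × 17.5²) = 5.578; v_R² = 0.1016.
t = (5.578 − 0.06989)/0.1016 = 54.2 days.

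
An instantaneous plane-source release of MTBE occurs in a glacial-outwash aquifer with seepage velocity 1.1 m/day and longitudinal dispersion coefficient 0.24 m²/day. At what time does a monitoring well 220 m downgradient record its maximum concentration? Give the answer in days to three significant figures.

For the 1D instantaneous-source solution, setting ∂C/∂t = 0 at fixed x gives v²t² + 2Dt − x² = 0, so t = (√(D² + v²x²) − D)/v².
√(D² + v²x²) = √(0.24² + 1.1² × 220²) = 242.0; v² = 1.21.
t = (242.0 − 0.24)/1.21 = 200 days (vs. the pure-advection estimate x/v = 200 d).

200 days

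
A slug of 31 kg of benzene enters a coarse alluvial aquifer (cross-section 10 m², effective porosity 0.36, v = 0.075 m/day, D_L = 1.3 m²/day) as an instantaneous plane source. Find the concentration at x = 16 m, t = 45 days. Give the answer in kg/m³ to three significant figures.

For an instantaneous plane source, C(x,t) = M/(n_e·A·√(4πDt)) · exp(−(x−vt)²/(4Dt)), with n_e·A the pore (flow) area.
Plume center vt = 0.075 × 45 = 3.375 m, so the well at 16 m is 12.625 m downgradient of the peak.
√(4πDt) = 27.11 m, giving peak height M/(n_e·A·√(4πDt)) = 31/(0.36 × 10 × 27.11) = 0.3176 kg/m³.
(x−vt)²/(4Dt) = (12.625)²/(4 × 1.3 × 45) = 0.6812; exp(−0.6812) = 0.5060.
C = 0.3176 × 0.5060 = 0.161 kg/m³.

0.161 kg/m³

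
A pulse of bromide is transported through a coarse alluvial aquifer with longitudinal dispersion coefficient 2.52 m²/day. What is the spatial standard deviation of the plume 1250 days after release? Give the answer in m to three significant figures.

Dispersive spreading gives a Gaussian with σ² = 2Dt; advection only shifts the center.
σ = √(2 × 2.52 × 1250) = 79.4 m.

79.4 m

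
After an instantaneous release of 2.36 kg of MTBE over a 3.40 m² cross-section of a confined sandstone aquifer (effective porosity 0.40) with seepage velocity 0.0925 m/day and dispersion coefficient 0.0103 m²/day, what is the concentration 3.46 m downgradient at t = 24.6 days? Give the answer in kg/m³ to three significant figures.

0.244 kg/m³

For an instantaneous plane source, C(x,t) = M/(n_e·A·√(4πDt)) · exp(−(x−vt)²/(4Dt)), with n_e·A the pore (flow) area.
Plume center vt = 0.0925 × 24.6 = 2.2755 m, so the well at 3.46 m is 1.1845 m downgradient of the peak.
√(4πDt) = 1.784 m, giving peak height M/(n_e·A·√(4πDt)) = 2.36/(0.40 × 3.40 × 1.784) = 0.9727 kg/m³.
(x−vt)²/(4Dt) = (1.1845)²/(4 × 0.0103 × 24.6) = 1.384; exp(−1.384) = 0.2506.
C = 0.9727 × 0.2506 = 0.244 kg/m³.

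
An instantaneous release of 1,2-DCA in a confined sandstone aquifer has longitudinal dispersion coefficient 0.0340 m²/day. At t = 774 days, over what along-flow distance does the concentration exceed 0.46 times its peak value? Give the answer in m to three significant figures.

18.1 m

The plume is Gaussian with σ = √(2Dt) = √(2 × 0.0340 × 774) = 7.255 m.
C/C_peak = exp(−Δx²/(2σ²)) = 0.46 ⇒ Δx = σ·√(−2 ln 0.46) = 7.255 × 1.246 = 9.040 m.
Width = 2Δx = 18.1 m.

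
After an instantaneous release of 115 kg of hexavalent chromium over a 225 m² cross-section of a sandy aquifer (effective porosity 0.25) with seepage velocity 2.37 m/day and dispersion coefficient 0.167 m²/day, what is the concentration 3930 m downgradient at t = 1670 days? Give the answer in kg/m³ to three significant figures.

0.0172 kg/m³

For an instantaneous plane source, C(x,t) = M/(n_e·A·√(4πDt)) · exp(−(x−vt)²/(4Dt)), with n_e·A the pore (flow) area.
Plume center vt = 2.37 × 1670 = 3957.9 m, so the well at 3930 m is 27.9 m upgradient of the peak.
√(4πDt) = 59.20 m, giving peak height M/(n_e·A·√(4πDt)) = 115/(0.25 × 225 × 59.20) = 0.03453 kg/m³.
(x−vt)²/(4Dt) = (-27.9)²/(4 × 0.167 × 1670) = 0.6978; exp(−0.6978) = 0.4977.
C = 0.03453 × 0.4977 = 0.0172 kg/m³.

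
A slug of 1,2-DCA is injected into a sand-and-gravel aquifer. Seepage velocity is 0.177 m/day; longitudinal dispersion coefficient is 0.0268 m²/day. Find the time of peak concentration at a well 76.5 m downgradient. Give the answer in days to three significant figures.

431 days

For the 1D instantaneous-source solution, setting ∂C/∂t = 0 at fixed x gives v²t² + 2Dt − x² = 0, so t = (√(D² + v²x²) − D)/v².
√(D² + v²x²) = √(0.0268² + 0.177² × 76.5²) = 13.54; v² = 0.031329.
t = (13.54 − 0.0268)/0.031329 = 431 days (vs. the pure-advection estimate x/v = 432 d).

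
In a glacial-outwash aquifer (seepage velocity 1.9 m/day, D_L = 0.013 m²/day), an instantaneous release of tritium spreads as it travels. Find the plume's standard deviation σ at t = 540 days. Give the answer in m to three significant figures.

3.75 m

Dispersive spreading gives a Gaussian with σ² = 2Dt; advection only shifts the center.
σ = √(2 × 0.013 × 540) = 3.75 m.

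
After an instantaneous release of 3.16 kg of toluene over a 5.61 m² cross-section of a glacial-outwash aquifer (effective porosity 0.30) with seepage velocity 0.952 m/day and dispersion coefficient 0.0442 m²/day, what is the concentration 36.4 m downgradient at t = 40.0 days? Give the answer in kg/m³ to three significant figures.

For an instantaneous plane source, C(x,t) = M/(n_e·A·√(4πDt)) · exp(−(x−vt)²/(4Dt)), with n_e·A the pore (flow) area.
Plume center vt = 0.952 × 40.0 = 38.08 m, so the well at 36.4 m is 1.68 m upgradient of the peak.
√(4πDt) = 4.714 m, giving peak height M/(n_e·A·√(4πDt)) = 3.16/(0.30 × 5.61 × 4.714) = 0.3983 kg/m³.
(x−vt)²/(4Dt) = (-1.68)²/(4 × 0.0442 × 40.0) = 0.3991; exp(−0.3991) = 0.6709.
C = 0.3983 × 0.6709 = 0.267 kg/m³.

0.267 kg/m³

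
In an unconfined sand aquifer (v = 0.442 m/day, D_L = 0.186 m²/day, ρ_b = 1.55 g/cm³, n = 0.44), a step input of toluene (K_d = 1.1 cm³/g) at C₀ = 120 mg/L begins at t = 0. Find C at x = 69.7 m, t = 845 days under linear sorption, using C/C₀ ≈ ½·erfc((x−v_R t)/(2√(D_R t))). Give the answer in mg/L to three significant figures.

96.6 mg/L

Retardation factor R = 1 + ρ_b·K_d/n = 1 + 1.55 × 1.1/0.44 = 4.875.
Sorption retards both mechanisms: v_R = v/R = 0.09067 m/day, D_R = D/R = 0.03815 m²/day.
v_R·t = 0.09067 × 845 = 76.61615 m; 2√(D_R t) = 11.36 m; argument = (69.7 − 76.61615)/11.36 = -0.6088.
C = C₀ × ½·erfc(-0.6088) = 120 × 0.8054 = 96.6 mg/L.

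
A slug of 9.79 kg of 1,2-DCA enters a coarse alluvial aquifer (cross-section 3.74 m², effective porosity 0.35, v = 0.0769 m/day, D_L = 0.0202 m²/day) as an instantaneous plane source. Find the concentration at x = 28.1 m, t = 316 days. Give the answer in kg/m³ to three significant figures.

For an instantaneous plane source, C(x,t) = M/(n_e·A·√(4πDt)) · exp(−(x−vt)²/(4Dt)), with n_e·A the pore (flow) area.
Plume center vt = 0.0769 × 316 = 24.3004 m, so the well at 28.1 m is 3.7996 m downgradient of the peak.
√(4πDt) = 8.956 m, giving peak height M/(n_e·A·√(4πDt)) = 9.79/(0.35 × 3.74 × 8.956) = 0.8351 kg/m³.
(x−vt)²/(4Dt) = (3.7996)²/(4 × 0.0202 × 316) = 0.5654; exp(−0.5654) = 0.5681.
C = 0.8351 × 0.5681 = 0.474 kg/m³.

0.474 kg/m³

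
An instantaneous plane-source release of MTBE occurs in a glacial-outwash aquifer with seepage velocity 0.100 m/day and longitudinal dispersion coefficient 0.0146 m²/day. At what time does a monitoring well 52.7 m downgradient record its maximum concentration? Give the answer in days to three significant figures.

For the 1D instantaneous-source solution, setting ∂C/∂t = 0 at fixed x gives v²t² + 2Dt − x² = 0, so t = (√(D² + v²x²) − D)/v².
√(D² + v²x²) = √(0.0146² + 0.100² × 52.7²) = 5.270; v² = 0.01.
t = (5.270 − 0.0146)/0.01 = 526 days (vs. the pure-advection estimate x/v = 527 d).

526 days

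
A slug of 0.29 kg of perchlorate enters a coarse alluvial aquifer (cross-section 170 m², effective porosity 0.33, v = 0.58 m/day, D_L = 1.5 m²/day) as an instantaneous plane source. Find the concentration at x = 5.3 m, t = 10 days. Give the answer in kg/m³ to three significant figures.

For an instantaneous plane source, C(x,t) = M/(n_e·A·√(4πDt)) · exp(−(x−vt)²/(4Dt)), with n_e·A the pore (flow) area.
Plume center vt = 0.58 × 10 = 5.8 m, so the well at 5.3 m is 0.5 m upgradient of the peak.
√(4πDt) = 13.73 m, giving peak height M/(n_e·A·√(4πDt)) = 0.29/(0.33 × 170 × 13.73) = 0.0003765 kg/m³.
(x−vt)²/(4Dt) = (-0.5)²/(4 × 1.5 × 10) = 0.004167; exp(−0.004167) = 0.9958.
C = 0.0003765 × 0.9958 = 0.000375 kg/m³.

0.000375 kg/m³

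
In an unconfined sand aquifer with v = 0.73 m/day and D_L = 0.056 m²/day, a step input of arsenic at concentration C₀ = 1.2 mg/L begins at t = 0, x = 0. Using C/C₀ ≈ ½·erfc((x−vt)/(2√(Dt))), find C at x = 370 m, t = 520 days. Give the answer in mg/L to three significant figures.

For a continuous step input, C/C₀ ≈ ½·erfc((x−vt)/(2√(Dt))).
vt = 0.73 × 520 = 379.6 m and 2√(Dt) = 2√(0.056 × 520) = 10.79 m.
Argument (x−vt)/(2√(Dt)) = (370 − 379.6)/10.79 = -0.8897; ½·erfc(-0.8897) = 0.8958.
C = 1.2 × 0.8958 = 1.07 mg/L.

1.07 mg/L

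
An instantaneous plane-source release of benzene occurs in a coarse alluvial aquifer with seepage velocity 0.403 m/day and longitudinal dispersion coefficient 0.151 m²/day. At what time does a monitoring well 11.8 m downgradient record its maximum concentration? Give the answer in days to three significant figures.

28.4 days

For the 1D instantaneous-source solution, setting ∂C/∂t = 0 at fixed x gives v²t² + 2Dt − x² = 0, so t = (√(D² + v²x²) − D)/v².
√(D² + v²x²) = √(0.151² + 0.403² × 11.8²) = 4.758; v² = 0.162409.
t = (4.758 − 0.151)/0.162409 = 28.4 days (vs. the pure-advection estimate x/v = 29.3 d).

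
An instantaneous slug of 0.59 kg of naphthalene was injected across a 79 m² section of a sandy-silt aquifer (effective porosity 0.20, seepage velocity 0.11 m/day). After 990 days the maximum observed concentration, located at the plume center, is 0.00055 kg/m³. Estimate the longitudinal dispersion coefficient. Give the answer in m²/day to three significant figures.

0.371 m²/day

At the plume center C_max = M/(n_e·A·√(4πDt)), so D = M²/(4πt·(n_e·A·C_max)²).
n_e·A·C_max = 0.20 × 79 × 0.00055 = 0.008690 kg/m.
D = 0.59²/(4π × 990 × 0.008690²) = 0.371 m²/day.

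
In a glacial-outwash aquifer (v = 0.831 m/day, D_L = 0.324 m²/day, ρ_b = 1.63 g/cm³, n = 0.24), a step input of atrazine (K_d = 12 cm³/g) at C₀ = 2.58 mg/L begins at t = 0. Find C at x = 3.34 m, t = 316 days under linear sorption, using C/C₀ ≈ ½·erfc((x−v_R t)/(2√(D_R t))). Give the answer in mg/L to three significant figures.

Retardation factor R = 1 + ρ_b·K_d/n = 1 + 1.63 × 12/0.24 = 82.50.
Sorption retards both mechanisms: v_R = v/R = 0.01007 m/day, D_R = D/R = 0.003927 m²/day.
v_R·t = 0.01007 × 316 = 3.18212 m; 2√(D_R t) = 2.228 m; argument = (3.34 − 3.18212)/2.228 = 0.07086.
C = C₀ × ½·erfc(0.07086) = 2.58 × 0.4601 = 1.19 mg/L.

1.19 mg/L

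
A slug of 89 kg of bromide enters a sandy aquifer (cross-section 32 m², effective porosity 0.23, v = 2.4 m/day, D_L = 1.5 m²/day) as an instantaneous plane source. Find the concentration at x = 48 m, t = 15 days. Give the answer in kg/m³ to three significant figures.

0.145 kg/m³

For an instantaneous plane source, C(x,t) = M/(n_e·A·√(4πDt)) · exp(−(x−vt)²/(4Dt)), with n_e·A the pore (flow) area.
Plume center vt = 2.4 × 15 = 36 m, so the well at 48 m is 12 m downgradient of the peak.
√(4πDt) = 16.81 m, giving peak height M/(n_e·A·√(4πDt)) = 89/(0.23 × 32 × 16.81) = 0.7194 kg/m³.
(x−vt)²/(4Dt) = (12)²/(4 × 1.5 × 15) = 1.600; exp(−1.600) = 0.2019.
C = 0.7194 × 0.2019 = 0.145 kg/m³.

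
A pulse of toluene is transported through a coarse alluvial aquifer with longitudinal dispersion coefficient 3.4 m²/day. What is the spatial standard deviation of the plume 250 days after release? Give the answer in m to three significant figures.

Dispersive spreading gives a Gaussian with σ² = 2Dt; advection only shifts the center.
σ = √(2 × 3.4 × 250) = 41.2 m.

41.2 m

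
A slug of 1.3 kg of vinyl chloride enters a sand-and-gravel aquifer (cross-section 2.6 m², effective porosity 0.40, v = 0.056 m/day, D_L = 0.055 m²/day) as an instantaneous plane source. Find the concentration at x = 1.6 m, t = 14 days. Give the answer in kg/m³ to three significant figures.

0.324 kg/m³

For an instantaneous plane source, C(x,t) = M/(n_e·A·√(4πDt)) · exp(−(x−vt)²/(4Dt)), with n_e·A the pore (flow) area.
Plume center vt = 0.056 × 14 = 0.784 m, so the well at 1.6 m is 0.816 m downgradient of the peak.
√(4πDt) = 3.111 m, giving peak height M/(n_e·A·√(4πDt)) = 1.3/(0.40 × 2.6 × 3.111) = 0.4018 kg/m³.
(x−vt)²/(4Dt) = (0.816)²/(4 × 0.055 × 14) = 0.2162; exp(−0.2162) = 0.8056.
C = 0.4018 × 0.8056 = 0.324 kg/m³.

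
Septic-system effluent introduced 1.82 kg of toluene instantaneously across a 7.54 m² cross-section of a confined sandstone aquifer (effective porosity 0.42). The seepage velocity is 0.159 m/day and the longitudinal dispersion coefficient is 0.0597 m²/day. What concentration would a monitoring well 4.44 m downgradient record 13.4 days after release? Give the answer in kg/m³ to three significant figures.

For an instantaneous plane source, C(x,t) = M/(n_e·A·√(4πDt)) · exp(−(x−vt)²/(4Dt)), with n_e·A the pore (flow) area.
Plume center vt = 0.159 × 13.4 = 2.1306 m, so the well at 4.44 m is 2.3094 m downgradient of the peak.
√(4πDt) = 3.171 m, giving peak height M/(n_e·A·√(4πDt)) = 1.82/(0.42 × 7.54 × 3.171) = 0.1812 kg/m³.
(x−vt)²/(4Dt) = (2.3094)²/(4 × 0.0597 × 13.4) = 1.667; exp(−1.667) = 0.1888.
C = 0.1812 × 0.1888 = 0.0342 kg/m³.

0.0342 kg/m³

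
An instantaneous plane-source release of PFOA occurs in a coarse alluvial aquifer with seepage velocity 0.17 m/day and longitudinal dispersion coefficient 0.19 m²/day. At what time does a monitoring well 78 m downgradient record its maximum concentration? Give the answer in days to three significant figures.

452 days

For the 1D instantaneous-source solution, setting ∂C/∂t = 0 at fixed x gives v²t² + 2Dt − x² = 0, so t = (√(D² + v²x²) − D)/v².
√(D² + v²x²) = √(0.19² + 0.17² × 78²) = 13.26; v² = 0.0289.
t = (13.26 − 0.19)/0.0289 = 452 days (vs. the pure-advection estimate x/v = 459 d).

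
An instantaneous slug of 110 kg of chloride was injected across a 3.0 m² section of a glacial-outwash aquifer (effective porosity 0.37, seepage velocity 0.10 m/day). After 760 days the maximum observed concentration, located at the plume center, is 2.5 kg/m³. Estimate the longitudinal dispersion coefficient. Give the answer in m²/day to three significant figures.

At the plume center C_max = M/(n_e·A·√(4πDt)), so D = M²/(4πt·(n_e·A·C_max)²).
n_e·A·C_max = 0.37 × 3.0 × 2.5 = 2.775 kg/m.
D = 110²/(4π × 760 × 2.775²) = 0.165 m²/day.

0.165 m²/day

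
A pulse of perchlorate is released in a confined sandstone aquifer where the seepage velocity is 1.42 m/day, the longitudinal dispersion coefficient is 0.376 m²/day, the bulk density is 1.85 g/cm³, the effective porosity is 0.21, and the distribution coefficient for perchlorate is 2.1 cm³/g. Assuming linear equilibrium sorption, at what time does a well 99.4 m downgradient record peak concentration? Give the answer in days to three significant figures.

Retardation factor R = 1 + ρ_b·K_d/n = 1 + 1.85 × 2.1/0.21 = 19.50.
Sorption retards both mechanisms: v_R = v/R = 0.07282 m/day, D_R = D/R = 0.01928 m²/day.
Peak time from v_R²t² + 2D_R t − x² = 0: t = (√(D_R² + v_R²x²) − D_R)/v_R².
√(D_R² + v_R²x²) = √(0.01928² + 0.07282² × 99.4²) = 7.238; v_R² = 0.005303.
t = (7.238 − 0.01928)/0.005303 = 1360 days.

1360 days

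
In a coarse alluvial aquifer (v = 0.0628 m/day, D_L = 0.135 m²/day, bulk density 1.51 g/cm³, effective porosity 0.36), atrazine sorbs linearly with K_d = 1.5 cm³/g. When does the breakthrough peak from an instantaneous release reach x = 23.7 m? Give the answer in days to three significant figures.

2510 days

Retardation factor R = 1 + ρ_b·K_d/n = 1 + 1.51 × 1.5/0.36 = 7.292.
Sorption retards both mechanisms: v_R = v/R = 0.008612 m/day, D_R = D/R = 0.01851 m²/day.
Peak time from v_R²t² + 2D_R t − x² = 0: t = (√(D_R² + v_R²x²) − D_R)/v_R².
√(D_R² + v_R²x²) = √(0.01851² + 0.008612² × 23.7²) = 0.2049; v_R² = 7.417e-05.
t = (0.2049 − 0.01851)/7.417e-05 = 2510 days.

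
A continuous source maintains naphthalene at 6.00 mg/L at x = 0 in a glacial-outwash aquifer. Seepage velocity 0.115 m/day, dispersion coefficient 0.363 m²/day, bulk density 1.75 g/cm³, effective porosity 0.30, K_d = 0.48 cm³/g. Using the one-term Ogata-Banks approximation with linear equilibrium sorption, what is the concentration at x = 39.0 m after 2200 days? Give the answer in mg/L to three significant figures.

5.46 mg/L

Retardation factor R = 1 + ρ_b·K_d/n = 1 + 1.75 × 0.48/0.30 = 3.800.
Sorption retards both mechanisms: v_R = v/R = 0.03026 m/day, D_R = D/R = 0.09553 m²/day.
v_R·t = 0.03026 × 2200 = 66.572 m; 2√(D_R t) = 28.99 m; argument = (39.0 − 66.572)/28.99 = -0.9511.
C = C₀ × ½·erfc(-0.9511) = 6.00 × 0.9107 = 5.46 mg/L.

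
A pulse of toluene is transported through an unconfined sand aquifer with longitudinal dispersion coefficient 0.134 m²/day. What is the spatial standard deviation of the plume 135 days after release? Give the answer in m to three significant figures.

6.01 m

Dispersive spreading gives a Gaussian with σ² = 2Dt; advection only shifts the center.
σ = √(2 × 0.134 × 135) = 6.01 m.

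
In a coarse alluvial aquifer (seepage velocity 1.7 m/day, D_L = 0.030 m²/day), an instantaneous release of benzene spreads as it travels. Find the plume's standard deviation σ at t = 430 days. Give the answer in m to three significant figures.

5.08 m

Dispersive spreading gives a Gaussian with σ² = 2Dt; advection only shifts the center.
σ = √(2 × 0.030 × 430) = 5.08 m.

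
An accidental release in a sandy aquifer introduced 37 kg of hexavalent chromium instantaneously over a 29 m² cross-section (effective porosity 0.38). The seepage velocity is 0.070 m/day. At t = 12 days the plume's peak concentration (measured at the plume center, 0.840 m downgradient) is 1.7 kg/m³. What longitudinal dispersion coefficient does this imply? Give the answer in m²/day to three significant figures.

At the plume center C_max = M/(n_e·A·√(4πDt)), so D = M²/(4πt·(n_e·A·C_max)²).
n_e·A·C_max = 0.38 × 29 × 1.7 = 18.73 kg/m.
D = 37²/(4π × 12 × 18.73²) = 0.0259 m²/day.

0.0259 m²/day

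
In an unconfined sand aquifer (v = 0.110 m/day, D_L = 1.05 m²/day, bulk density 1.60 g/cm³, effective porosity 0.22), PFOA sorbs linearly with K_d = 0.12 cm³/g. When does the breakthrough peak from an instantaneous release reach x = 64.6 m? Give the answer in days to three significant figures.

949 days

Retardation factor R = 1 + ρ_b·K_d/n = 1 + 1.60 × 0.12/0.22 = 1.873.
Sorption retards both mechanisms: v_R = v/R = 0.05873 m/day, D_R = D/R = 0.5606 m²/day.
Peak time from v_R²t² + 2D_R t − x² = 0: t = (√(D_R² + v_R²x²) − D_R)/v_R².
√(D_R² + v_R²x²) = √(0.5606² + 0.05873² × 64.6²) = 3.835; v_R² = 0.003449.
t = (3.835 − 0.5606)/0.003449 = 949 days.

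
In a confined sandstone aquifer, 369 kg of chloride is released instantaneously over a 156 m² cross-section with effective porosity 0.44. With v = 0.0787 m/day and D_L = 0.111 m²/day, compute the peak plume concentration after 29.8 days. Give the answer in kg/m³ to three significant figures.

The peak of an instantaneous 1D plume sits at x = vt; there the Gaussian factor is 1 and C_max = M/(n_e·A·√(4πDt)), where n_e·A is the pore area the mass is dissolved in.
√(4πDt) = √(4π × 0.111 × 29.8) = 6.447 m, so C_max = 369/(0.44 × 156 × 6.447) = 0.834 kg/m³.

0.834 kg/m³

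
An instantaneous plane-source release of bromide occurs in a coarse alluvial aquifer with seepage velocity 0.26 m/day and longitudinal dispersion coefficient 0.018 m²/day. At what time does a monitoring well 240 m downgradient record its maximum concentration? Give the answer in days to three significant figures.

For the 1D instantaneous-source solution, setting ∂C/∂t = 0 at fixed x gives v²t² + 2Dt − x² = 0, so t = (√(D² + v²x²) − D)/v².
√(D² + v²x²) = √(0.018² + 0.26² × 240²) = 62.40; v² = 0.0676.
t = (62.40 − 0.018)/0.0676 = 923 days (vs. the pure-advection estimate x/v = 923 d).

923 days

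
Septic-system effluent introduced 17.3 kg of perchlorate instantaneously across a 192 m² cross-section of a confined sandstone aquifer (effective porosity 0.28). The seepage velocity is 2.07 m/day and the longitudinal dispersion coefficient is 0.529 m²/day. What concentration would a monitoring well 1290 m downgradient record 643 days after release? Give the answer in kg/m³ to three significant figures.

For an instantaneous plane source, C(x,t) = M/(n_e·A·√(4πDt)) · exp(−(x−vt)²/(4Dt)), with n_e·A the pore (flow) area.
Plume center vt = 2.07 × 643 = 1331.01 m, so the well at 1290 m is 41.01 m upgradient of the peak.
√(4πDt) = 65.38 m, giving peak height M/(n_e·A·√(4πDt)) = 17.3/(0.28 × 192 × 65.38) = 0.004922 kg/m³.
(x−vt)²/(4Dt) = (-41.01)²/(4 × 0.529 × 643) = 1.236; exp(−1.236) = 0.2905.
C = 0.004922 × 0.2905 = 0.00143 kg/m³.

0.00143 kg/m³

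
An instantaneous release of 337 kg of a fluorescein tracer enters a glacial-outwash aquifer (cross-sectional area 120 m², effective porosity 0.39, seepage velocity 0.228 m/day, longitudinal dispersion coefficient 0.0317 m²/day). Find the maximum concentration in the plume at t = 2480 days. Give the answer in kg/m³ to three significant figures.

The peak of an instantaneous 1D plume sits at x = vt; there the Gaussian factor is 1 and C_max = M/(n_e·A·√(4πDt)), where n_e·A is the pore area the mass is dissolved in.
√(4πDt) = √(4π × 0.0317 × 2480) = 31.43 m, so C_max = 337/(0.39 × 120 × 31.43) = 0.229 kg/m³.

0.229 kg/m³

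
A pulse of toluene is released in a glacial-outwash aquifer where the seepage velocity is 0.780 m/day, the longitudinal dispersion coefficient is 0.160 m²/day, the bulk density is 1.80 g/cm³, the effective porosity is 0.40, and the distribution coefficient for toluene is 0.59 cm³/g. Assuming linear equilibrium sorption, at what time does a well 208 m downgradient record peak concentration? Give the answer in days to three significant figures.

Retardation factor R = 1 + ρ_b·K_d/n = 1 + 1.80 × 0.59/0.40 = 3.655.
Sorption retards both mechanisms: v_R = v/R = 0.2134 m/day, D_R = D/R = 0.04378 m²/day.
Peak time from v_R²t² + 2D_R t − x² = 0: t = (√(D_R² + v_R²x²) − D_R)/v_R².
√(D_R² + v_R²x²) = √(0.04378² + 0.2134² × 208²) = 44.39; v_R² = 0.04554.
t = (44.39 − 0.04378)/0.04554 = 974 days.

974 days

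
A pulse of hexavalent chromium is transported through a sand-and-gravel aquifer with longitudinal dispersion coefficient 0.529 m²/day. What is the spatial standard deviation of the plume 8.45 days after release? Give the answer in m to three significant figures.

Dispersive spreading gives a Gaussian with σ² = 2Dt; advection only shifts the center.
σ = √(2 × 0.529 × 8.45) = 2.99 m.

2.99 m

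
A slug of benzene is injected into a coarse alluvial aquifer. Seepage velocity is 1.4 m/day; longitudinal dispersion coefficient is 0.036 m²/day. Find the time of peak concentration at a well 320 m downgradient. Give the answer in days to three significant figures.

For the 1D instantaneous-source solution, setting ∂C/∂t = 0 at fixed x gives v²t² + 2Dt − x² = 0, so t = (√(D² + v²x²) − D)/v².
√(D² + v²x²) = √(0.036² + 1.4² × 320²) = 448.0; v² = 1.96.
t = (448.0 − 0.036)/1.96 = 229 days (vs. the pure-advection estimate x/v = 229 d).

229 days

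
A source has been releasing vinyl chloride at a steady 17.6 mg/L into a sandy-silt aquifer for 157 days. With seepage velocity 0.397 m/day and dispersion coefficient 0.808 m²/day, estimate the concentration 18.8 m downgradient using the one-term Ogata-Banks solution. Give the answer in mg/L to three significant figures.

17.5 mg/L

For a continuous step input, C/C₀ ≈ ½·erfc((x−vt)/(2√(Dt))).
vt = 0.397 × 157 = 62.329 m and 2√(Dt) = 2√(0.808 × 157) = 22.53 m.
Argument (x−vt)/(2√(Dt)) = (18.8 − 62.329)/22.53 = -1.932; ½·erfc(-1.932) = 0.9969.
C = 17.6 × 0.9969 = 17.5 mg/L.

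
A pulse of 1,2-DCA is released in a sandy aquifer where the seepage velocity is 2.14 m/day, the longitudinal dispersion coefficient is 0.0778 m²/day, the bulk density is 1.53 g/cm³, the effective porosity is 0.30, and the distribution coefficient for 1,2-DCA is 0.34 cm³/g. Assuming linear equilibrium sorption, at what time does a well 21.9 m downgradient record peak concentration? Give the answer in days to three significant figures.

27.9 days

Retardation factor R = 1 + ρ_b·K_d/n = 1 + 1.53 × 0.34/0.30 = 2.734.
Sorption retards both mechanisms: v_R = v/R = 0.7827 m/day, D_R = D/R = 0.02846 m²/day.
Peak time from v_R²t² + 2D_R t − x² = 0: t = (√(D_R² + v_R²x²) − D_R)/v_R².
√(D_R² + v_R²x²) = √(0.02846² + 0.7827² × 21.9²) = 17.14; v_R² = 0.6126.
t = (17.14 − 0.02846)/0.6126 = 27.9 days.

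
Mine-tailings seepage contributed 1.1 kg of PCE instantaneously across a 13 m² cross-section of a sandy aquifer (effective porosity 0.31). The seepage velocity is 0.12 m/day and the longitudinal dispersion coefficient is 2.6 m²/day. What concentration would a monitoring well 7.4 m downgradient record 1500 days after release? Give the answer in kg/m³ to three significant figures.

For an instantaneous plane source, C(x,t) = M/(n_e·A·√(4πDt)) · exp(−(x−vt)²/(4Dt)), with n_e·A the pore (flow) area.
Plume center vt = 0.12 × 1500 = 180 m, so the well at 7.4 m is 172.6 m upgradient of the peak.
√(4πDt) = 221.4 m, giving peak height M/(n_e·A·√(4πDt)) = 1.1/(0.31 × 13 × 221.4) = 0.001233 kg/m³.
(x−vt)²/(4Dt) = (-172.6)²/(4 × 2.6 × 1500) = 1.910; exp(−1.910) = 0.1481.
C = 0.001233 × 0.1481 = 0.000183 kg/m³.

0.000183 kg/m³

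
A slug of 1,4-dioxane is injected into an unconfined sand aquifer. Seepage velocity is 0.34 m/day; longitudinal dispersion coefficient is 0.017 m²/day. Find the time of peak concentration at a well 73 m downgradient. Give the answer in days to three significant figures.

215 days

For the 1D instantaneous-source solution, setting ∂C/∂t = 0 at fixed x gives v²t² + 2Dt − x² = 0, so t = (√(D² + v²x²) − D)/v².
√(D² + v²x²) = √(0.017² + 0.34² × 73²) = 24.82; v² = 0.1156.
t = (24.82 − 0.017)/0.1156 = 215 days (vs. the pure-advection estimate x/v = 215 d).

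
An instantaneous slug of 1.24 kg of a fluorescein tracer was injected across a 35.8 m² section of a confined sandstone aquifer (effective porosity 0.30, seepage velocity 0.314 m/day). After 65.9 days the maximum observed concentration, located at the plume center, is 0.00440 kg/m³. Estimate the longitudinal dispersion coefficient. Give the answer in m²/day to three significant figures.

0.831 m²/day

At the plume center C_max = M/(n_e·A·√(4πDt)), so D = M²/(4πt·(n_e·A·C_max)²).
n_e·A·C_max = 0.30 × 35.8 × 0.00440 = 0.04726 kg/m.
D = 1.24²/(4π × 65.9 × 0.04726²) = 0.831 m²/day.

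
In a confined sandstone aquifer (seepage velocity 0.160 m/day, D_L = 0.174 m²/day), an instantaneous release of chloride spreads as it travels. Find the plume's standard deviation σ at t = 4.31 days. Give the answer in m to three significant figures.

Dispersive spreading gives a Gaussian with σ² = 2Dt; advection only shifts the center.
σ = √(2 × 0.174 × 4.31) = 1.22 m.

1.22 m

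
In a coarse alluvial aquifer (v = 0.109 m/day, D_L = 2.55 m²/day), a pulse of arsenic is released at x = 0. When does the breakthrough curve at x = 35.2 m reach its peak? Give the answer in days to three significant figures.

For the 1D instantaneous-source solution, setting ∂C/∂t = 0 at fixed x gives v²t² + 2Dt − x² = 0, so t = (√(D² + v²x²) − D)/v².
√(D² + v²x²) = √(2.55² + 0.109² × 35.2²) = 4.607; v² = 0.011881.
t = (4.607 − 2.55)/0.011881 = 173 days (vs. the pure-advection estimate x/v = 323 d).

173 days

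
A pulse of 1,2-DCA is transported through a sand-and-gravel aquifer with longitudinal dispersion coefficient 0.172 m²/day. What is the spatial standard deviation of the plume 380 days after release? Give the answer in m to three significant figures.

11.4 m

Dispersive spreading gives a Gaussian with σ² = 2Dt; advection only shifts the center.
σ = √(2 × 0.172 × 380) = 11.4 m.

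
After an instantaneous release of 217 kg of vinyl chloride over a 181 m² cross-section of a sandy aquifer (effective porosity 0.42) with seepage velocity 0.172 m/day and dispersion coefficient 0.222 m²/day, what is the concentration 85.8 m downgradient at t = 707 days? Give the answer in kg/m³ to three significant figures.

For an instantaneous plane source, C(x,t) = M/(n_e·A·√(4πDt)) · exp(−(x−vt)²/(4Dt)), with n_e·A the pore (flow) area.
Plume center vt = 0.172 × 707 = 121.604 m, so the well at 85.8 m is 35.804 m upgradient of the peak.
√(4πDt) = 44.41 m, giving peak height M/(n_e·A·√(4πDt)) = 217/(0.42 × 181 × 44.41) = 0.06428 kg/m³.
(x−vt)²/(4Dt) = (-35.804)²/(4 × 0.222 × 707) = 2.042; exp(−2.042) = 0.1298.
C = 0.06428 × 0.1298 = 0.00834 kg/m³.

0.00834 kg/m³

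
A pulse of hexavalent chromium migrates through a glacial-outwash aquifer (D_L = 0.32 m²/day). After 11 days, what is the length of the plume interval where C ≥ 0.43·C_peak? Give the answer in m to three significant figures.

6.89 m

The plume is Gaussian with σ = √(2Dt) = √(2 × 0.32 × 11) = 2.653 m.
C/C_peak = exp(−Δx²/(2σ²)) = 0.43 ⇒ Δx = σ·√(−2 ln 0.43) = 2.653 × 1.299 = 3.446 m.
Width = 2Δx = 6.89 m.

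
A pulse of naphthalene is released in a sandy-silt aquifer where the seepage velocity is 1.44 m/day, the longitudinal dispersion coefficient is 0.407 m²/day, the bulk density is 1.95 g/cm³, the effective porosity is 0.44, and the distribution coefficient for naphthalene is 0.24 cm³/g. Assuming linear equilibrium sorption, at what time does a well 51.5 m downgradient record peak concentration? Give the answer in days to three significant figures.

73.4 days

Retardation factor R = 1 + ρ_b·K_d/n = 1 + 1.95 × 0.24/0.44 = 2.064.
Sorption retards both mechanisms: v_R = v/R = 0.6977 m/day, D_R = D/R = 0.1972 m²/day.
Peak time from v_R²t² + 2D_R t − x² = 0: t = (√(D_R² + v_R²x²) − D_R)/v_R².
√(D_R² + v_R²x²) = √(0.1972² + 0.6977² × 51.5²) = 35.93; v_R² = 0.4868.
t = (35.93 − 0.1972)/0.4868 = 73.4 days.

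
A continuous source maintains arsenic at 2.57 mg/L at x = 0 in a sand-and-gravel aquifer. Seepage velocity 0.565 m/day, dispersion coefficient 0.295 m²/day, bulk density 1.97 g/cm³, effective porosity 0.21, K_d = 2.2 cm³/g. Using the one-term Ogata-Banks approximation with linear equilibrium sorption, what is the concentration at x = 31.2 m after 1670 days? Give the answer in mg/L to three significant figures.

Retardation factor R = 1 + ρ_b·K_d/n = 1 + 1.97 × 2.2/0.21 = 21.64.
Sorption retards both mechanisms: v_R = v/R = 0.02611 m/day, D_R = D/R = 0.01363 m²/day.
v_R·t = 0.02611 × 1670 = 43.6037 m; 2√(D_R t) = 9.542 m; argument = (31.2 − 43.6037)/9.542 = -1.300.
C = C₀ × ½·erfc(-1.300) = 2.57 × 0.9670 = 2.49 mg/L.

2.49 mg/L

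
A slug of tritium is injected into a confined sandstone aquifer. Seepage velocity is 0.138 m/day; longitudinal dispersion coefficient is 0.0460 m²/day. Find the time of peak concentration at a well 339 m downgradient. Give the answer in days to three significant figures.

2450 days

For the 1D instantaneous-source solution, setting ∂C/∂t = 0 at fixed x gives v²t² + 2Dt − x² = 0, so t = (√(D² + v²x²) − D)/v².
√(D² + v²x²) = √(0.0460² + 0.138² × 339²) = 46.78; v² = 0.019044.
t = (46.78 − 0.0460)/0.019044 = 2450 days (vs. the pure-advection estimate x/v = 2460 d).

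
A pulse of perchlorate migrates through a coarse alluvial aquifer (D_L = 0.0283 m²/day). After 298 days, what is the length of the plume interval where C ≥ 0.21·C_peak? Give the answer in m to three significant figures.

14.5 m

The plume is Gaussian with σ = √(2Dt) = √(2 × 0.0283 × 298) = 4.107 m.
C/C_peak = exp(−Δx²/(2σ²)) = 0.21 ⇒ Δx = σ·√(−2 ln 0.21) = 4.107 × 1.767 = 7.257 m.
Width = 2Δx = 14.5 m.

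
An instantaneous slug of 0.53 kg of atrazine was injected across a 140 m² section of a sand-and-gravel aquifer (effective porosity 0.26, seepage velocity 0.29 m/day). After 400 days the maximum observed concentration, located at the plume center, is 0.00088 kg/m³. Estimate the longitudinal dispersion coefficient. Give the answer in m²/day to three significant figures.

At the plume center C_max = M/(n_e·A·√(4πDt)), so D = M²/(4πt·(n_e·A·C_max)²).
n_e·A·C_max = 0.26 × 140 × 0.00088 = 0.03203 kg/m.
D = 0.53²/(4π × 400 × 0.03203²) = 0.0545 m²/day.

0.0545 m²/day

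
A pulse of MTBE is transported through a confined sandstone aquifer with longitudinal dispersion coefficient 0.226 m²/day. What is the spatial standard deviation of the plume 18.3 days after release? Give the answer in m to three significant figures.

Dispersive spreading gives a Gaussian with σ² = 2Dt; advection only shifts the center.
σ = √(2 × 0.226 × 18.3) = 2.88 m.

2.88 m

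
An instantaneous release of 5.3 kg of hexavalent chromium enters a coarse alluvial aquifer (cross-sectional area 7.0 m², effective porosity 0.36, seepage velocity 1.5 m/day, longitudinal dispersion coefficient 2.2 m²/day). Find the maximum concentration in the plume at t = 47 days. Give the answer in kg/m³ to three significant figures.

The peak of an instantaneous 1D plume sits at x = vt; there the Gaussian factor is 1 and C_max = M/(n_e·A·√(4πDt)), where n_e·A is the pore area the mass is dissolved in.
√(4πDt) = √(4π × 2.2 × 47) = 36.05 m, so C_max = 5.3/(0.36 × 7.0 × 36.05) = 0.0583 kg/m³.

0.0583 kg/m³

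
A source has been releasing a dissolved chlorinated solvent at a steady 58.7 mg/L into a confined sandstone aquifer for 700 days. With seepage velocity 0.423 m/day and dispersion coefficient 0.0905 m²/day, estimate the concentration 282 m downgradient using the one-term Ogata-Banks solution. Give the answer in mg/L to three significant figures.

For a continuous step input, C/C₀ ≈ ½·erfc((x−vt)/(2√(Dt))).
vt = 0.423 × 700 = 296.1 m and 2√(Dt) = 2√(0.0905 × 700) = 15.92 m.
Argument (x−vt)/(2√(Dt)) = (282 − 296.1)/15.92 = -0.8857; ½·erfc(-0.8857) = 0.8948.
C = 58.7 × 0.8948 = 52.5 mg/L.

52.5 mg/L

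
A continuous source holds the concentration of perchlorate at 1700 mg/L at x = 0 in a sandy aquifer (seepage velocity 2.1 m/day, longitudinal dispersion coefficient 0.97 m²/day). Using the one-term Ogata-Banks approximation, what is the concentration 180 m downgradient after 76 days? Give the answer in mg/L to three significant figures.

For a continuous step input, C/C₀ ≈ ½·erfc((x−vt)/(2√(Dt))).
vt = 2.1 × 76 = 159.6 m and 2√(Dt) = 2√(0.97 × 76) = 17.17 m.
Argument (x−vt)/(2√(Dt)) = (180 − 159.6)/17.17 = 1.188; ½·erfc(1.188) = 0.04647.
C = 1700 × 0.04647 = 79.0 mg/L.

79.0 mg/L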